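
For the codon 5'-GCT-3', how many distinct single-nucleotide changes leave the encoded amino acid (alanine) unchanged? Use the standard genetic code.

Position 1: none → 0 synonymous.
Position 2: none → 0 synonymous.
Position 3: GCC, GCA, GCG → 3 synonymous.
Total: 0 + 0 + 3 = 3.

3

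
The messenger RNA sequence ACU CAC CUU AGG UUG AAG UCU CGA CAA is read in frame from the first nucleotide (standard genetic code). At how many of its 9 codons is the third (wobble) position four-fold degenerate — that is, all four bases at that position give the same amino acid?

Codon 1 ACU (Thr): third position 4-fold.
Codon 2 CAC (His): third position 2-fold.
Codon 3 CUU (Leu): third position 4-fold.
Codon 4 AGG (Arg): third position 2-fold.
Codon 5 UUG (Leu): third position 2-fold.
Codon 6 AAG (Lys): third position 2-fold.
Codon 7 UCU (Ser): third position 4-fold.
Codon 8 CGA (Arg): third position 4-fold.
Codon 9 CAA (Gln): third position 2-fold.
Four-fold degenerate third positions: 4.

4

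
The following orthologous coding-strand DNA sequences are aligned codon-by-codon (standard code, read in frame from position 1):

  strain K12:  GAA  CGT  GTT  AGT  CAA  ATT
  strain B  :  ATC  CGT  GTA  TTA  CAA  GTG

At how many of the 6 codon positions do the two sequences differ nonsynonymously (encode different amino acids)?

3

Codon 1: GAA Glu / ATC Ile — nonsynonymous.
Codon 2: CGT Arg / CGT Arg — identical.
Codon 3: GTT Val / GTA Val — synonymous.
Codon 4: AGT Ser / TTA Leu — nonsynonymous.
Codon 5: CAA Gln / CAA Gln — identical.
Codon 6: ATT Ile / GTG Val — nonsynonymous.
Nonsynonymous differences: 3.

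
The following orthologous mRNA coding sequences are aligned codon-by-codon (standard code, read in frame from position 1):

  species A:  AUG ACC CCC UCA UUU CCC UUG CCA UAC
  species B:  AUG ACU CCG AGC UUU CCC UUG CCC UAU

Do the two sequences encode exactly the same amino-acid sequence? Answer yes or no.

Codon 1: AUG Met / AUG Met — identical.
Codon 2: ACC Thr / ACU Thr — synonymous.
Codon 3: CCC Pro / CCG Pro — synonymous.
Codon 4: UCA Ser / AGC Ser — synonymous.
Codon 5: UUU Phe / UUU Phe — identical.
Codon 6: CCC Pro / CCC Pro — identical.
Codon 7: UUG Leu / UUG Leu — identical.
Codon 8: CCA Pro / CCC Pro — synonymous.
Codon 9: UAC Tyr / UAU Tyr — synonymous.
Nonsynonymous differences: 0 → same protein.

yes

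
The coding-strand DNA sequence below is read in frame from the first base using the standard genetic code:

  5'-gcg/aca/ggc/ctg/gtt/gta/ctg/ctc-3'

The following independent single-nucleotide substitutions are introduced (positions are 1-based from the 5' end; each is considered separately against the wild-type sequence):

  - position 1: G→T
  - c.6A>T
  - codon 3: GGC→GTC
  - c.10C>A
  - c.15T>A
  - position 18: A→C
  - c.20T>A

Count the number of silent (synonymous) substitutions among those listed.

3

Codon 1: GCG (Ala) → TCG (Ser) — missense.
Codon 2: ACA (Thr) → ACT (Thr) — synonymous.
Codon 3: GGC (Gly) → GTC (Val) — missense.
Codon 4: CTG (Leu) → ATG (Met) — missense.
Codon 5: GTT (Val) → GTA (Val) — synonymous.
Codon 6: GTA (Val) → GTC (Val) — synonymous.
Codon 7: CTG (Leu) → CAG (Gln) — missense.
Synonymous: 3 of 7.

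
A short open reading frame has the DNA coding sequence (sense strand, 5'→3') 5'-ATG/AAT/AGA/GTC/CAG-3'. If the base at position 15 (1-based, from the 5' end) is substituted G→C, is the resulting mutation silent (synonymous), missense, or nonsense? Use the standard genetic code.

Position 15 falls in codon 5: CAG → Gln.
After the substitution the codon is CAC → His.
Gln ≠ His, so this is a missense mutation.

missense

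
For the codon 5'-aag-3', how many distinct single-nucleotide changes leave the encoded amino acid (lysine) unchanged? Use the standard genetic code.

Position 1: none → 0 synonymous.
Position 2: none → 0 synonymous.
Position 3: AAA → 1 synonymous.
Total: 0 + 0 + 1 = 1.

1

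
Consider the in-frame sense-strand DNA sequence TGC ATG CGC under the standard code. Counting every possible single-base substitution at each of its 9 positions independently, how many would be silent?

4

Codon 1 (TGC, Cys): 1 synonymous substitution.
Codon 2 (ATG, Met): 0 synonymous substitutions.
Codon 3 (CGC, Arg): 3 synonymous substitutions.
Total: 1 + 0 + 3 = 4.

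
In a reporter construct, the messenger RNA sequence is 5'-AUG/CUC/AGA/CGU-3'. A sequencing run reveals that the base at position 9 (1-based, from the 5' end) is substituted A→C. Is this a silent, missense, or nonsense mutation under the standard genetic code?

missense

Position 9 falls in codon 3: AGA → Arg.
After the substitution the codon is AGC → Ser.
Arg ≠ Ser, so this is a missense mutation.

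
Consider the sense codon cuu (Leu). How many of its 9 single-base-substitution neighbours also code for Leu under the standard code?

3

Position 1: none → 0 synonymous.
Position 2: none → 0 synonymous.
Position 3: CUC, CUA, CUG → 3 synonymous.
Total: 0 + 0 + 3 = 3.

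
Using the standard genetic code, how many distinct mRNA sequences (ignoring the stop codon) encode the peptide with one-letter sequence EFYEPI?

192

Glu: 2 codons.
Phe: 2 codons.
Tyr: 2 codons.
Glu: 2 codons.
Pro: 4 codons.
Ile: 3 codons.
2 × 2 × 2 × 2 × 4 × 3 = 192.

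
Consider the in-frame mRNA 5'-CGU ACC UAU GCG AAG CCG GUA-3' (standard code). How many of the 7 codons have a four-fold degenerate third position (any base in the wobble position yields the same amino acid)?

5

Codon 1 CGU (Arg): third position 4-fold.
Codon 2 ACC (Thr): third position 4-fold.
Codon 3 UAU (Tyr): third position 2-fold.
Codon 4 GCG (Ala): third position 4-fold.
Codon 5 AAG (Lys): third position 2-fold.
Codon 6 CCG (Pro): third position 4-fold.
Codon 7 GUA (Val): third position 4-fold.
Four-fold degenerate third positions: 5.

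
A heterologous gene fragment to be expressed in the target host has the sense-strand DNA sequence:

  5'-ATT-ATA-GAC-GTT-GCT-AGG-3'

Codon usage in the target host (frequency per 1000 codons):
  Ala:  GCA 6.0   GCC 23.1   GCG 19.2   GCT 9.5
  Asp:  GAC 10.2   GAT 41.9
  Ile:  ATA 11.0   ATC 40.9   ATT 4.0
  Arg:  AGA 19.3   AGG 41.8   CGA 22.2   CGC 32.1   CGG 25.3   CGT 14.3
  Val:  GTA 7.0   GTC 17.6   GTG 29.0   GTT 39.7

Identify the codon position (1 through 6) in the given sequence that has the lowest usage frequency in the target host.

1

Codon 1 ATT (Ile): 4.0 per 1000.
Codon 2 ATA (Ile): 11.0 per 1000.
Codon 3 GAC (Asp): 10.2 per 1000.
Codon 4 GTT (Val): 39.7 per 1000.
Codon 5 GCT (Ala): 9.5 per 1000.
Codon 6 AGG (Arg): 41.8 per 1000.
Lowest frequency is 4.0 at codon 1.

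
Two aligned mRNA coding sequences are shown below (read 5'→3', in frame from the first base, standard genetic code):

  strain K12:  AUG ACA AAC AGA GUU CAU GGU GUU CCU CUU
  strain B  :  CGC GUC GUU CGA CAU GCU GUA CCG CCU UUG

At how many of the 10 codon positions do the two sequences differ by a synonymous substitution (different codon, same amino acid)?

2

Codon 1: AUG Met / CGC Arg — nonsynonymous.
Codon 2: ACA Thr / GUC Val — nonsynonymous.
Codon 3: AAC Asn / GUU Val — nonsynonymous.
Codon 4: AGA Arg / CGA Arg — synonymous.
Codon 5: GUU Val / CAU His — nonsynonymous.
Codon 6: CAU His / GCU Ala — nonsynonymous.
Codon 7: GGU Gly / GUA Val — nonsynonymous.
Codon 8: GUU Val / CCG Pro — nonsynonymous.
Codon 9: CCU Pro / CCU Pro — identical.
Codon 10: CUU Leu / UUG Leu — synonymous.
Synonymous differences: 2.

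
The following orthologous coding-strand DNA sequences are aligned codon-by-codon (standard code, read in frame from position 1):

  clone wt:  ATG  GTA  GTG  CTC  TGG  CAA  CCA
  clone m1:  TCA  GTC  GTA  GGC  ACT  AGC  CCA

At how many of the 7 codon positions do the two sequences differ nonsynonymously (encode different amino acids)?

4

Codon 1: ATG Met / TCA Ser — nonsynonymous.
Codon 2: GTA Val / GTC Val — synonymous.
Codon 3: GTG Val / GTA Val — synonymous.
Codon 4: CTC Leu / GGC Gly — nonsynonymous.
Codon 5: TGG Trp / ACT Thr — nonsynonymous.
Codon 6: CAA Gln / AGC Ser — nonsynonymous.
Codon 7: CCA Pro / CCA Pro — identical.
Nonsynonymous differences: 4.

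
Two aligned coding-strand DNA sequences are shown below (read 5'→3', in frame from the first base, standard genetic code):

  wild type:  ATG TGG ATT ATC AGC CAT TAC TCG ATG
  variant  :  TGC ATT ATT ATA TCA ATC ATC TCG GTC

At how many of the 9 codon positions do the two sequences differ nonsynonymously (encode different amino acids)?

Codon 1: ATG Met / TGC Cys — nonsynonymous.
Codon 2: TGG Trp / ATT Ile — nonsynonymous.
Codon 3: ATT Ile / ATT Ile — identical.
Codon 4: ATC Ile / ATA Ile — synonymous.
Codon 5: AGC Ser / TCA Ser — synonymous.
Codon 6: CAT His / ATC Ile — nonsynonymous.
Codon 7: TAC Tyr / ATC Ile — nonsynonymous.
Codon 8: TCG Ser / TCG Ser — identical.
Codon 9: ATG Met / GTC Val — nonsynonymous.
Nonsynonymous differences: 5.

5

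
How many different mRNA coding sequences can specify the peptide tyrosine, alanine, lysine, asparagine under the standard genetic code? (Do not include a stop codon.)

Tyr: 2 codons.
Ala: 4 codons.
Lys: 2 codons.
Asn: 2 codons.
2 × 4 × 2 × 2 = 32.

32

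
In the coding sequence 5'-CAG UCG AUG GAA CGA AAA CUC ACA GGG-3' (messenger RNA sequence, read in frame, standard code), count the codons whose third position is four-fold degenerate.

Codon 1 CAG (Gln): third position 2-fold.
Codon 2 UCG (Ser): third position 4-fold.
Codon 3 AUG (Met): third position 1-fold.
Codon 4 GAA (Glu): third position 2-fold.
Codon 5 CGA (Arg): third position 4-fold.
Codon 6 AAA (Lys): third position 2-fold.
Codon 7 CUC (Leu): third position 4-fold.
Codon 8 ACA (Thr): third position 4-fold.
Codon 9 GGG (Gly): third position 4-fold.
Four-fold degenerate third positions: 5.

5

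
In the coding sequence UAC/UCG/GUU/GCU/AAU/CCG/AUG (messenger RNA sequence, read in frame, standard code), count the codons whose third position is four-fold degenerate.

Codon 1 UAC (Tyr): third position 2-fold.
Codon 2 UCG (Ser): third position 4-fold.
Codon 3 GUU (Val): third position 4-fold.
Codon 4 GCU (Ala): third position 4-fold.
Codon 5 AAU (Asn): third position 2-fold.
Codon 6 CCG (Pro): third position 4-fold.
Codon 7 AUG (Met): third position 1-fold.
Four-fold degenerate third positions: 4.

4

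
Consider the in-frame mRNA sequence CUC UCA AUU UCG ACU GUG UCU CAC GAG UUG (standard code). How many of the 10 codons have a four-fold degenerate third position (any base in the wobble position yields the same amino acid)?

Codon 1 CUC (Leu): third position 4-fold.
Codon 2 UCA (Ser): third position 4-fold.
Codon 3 AUU (Ile): third position 3-fold.
Codon 4 UCG (Ser): third position 4-fold.
Codon 5 ACU (Thr): third position 4-fold.
Codon 6 GUG (Val): third position 4-fold.
Codon 7 UCU (Ser): third position 4-fold.
Codon 8 CAC (His): third position 2-fold.
Codon 9 GAG (Glu): third position 2-fold.
Codon 10 UUG (Leu): third position 2-fold.
Four-fold degenerate third positions: 6.

6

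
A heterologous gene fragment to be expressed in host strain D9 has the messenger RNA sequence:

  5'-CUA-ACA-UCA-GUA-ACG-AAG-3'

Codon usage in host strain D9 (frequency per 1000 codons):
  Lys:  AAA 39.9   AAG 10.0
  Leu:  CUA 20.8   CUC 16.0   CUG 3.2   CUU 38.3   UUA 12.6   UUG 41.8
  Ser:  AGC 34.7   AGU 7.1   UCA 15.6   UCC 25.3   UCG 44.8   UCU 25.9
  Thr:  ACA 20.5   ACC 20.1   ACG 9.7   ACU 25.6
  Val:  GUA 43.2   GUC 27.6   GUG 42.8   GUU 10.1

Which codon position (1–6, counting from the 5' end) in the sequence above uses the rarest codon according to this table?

5

Codon 1 CUA (Leu): 20.8 per 1000.
Codon 2 ACA (Thr): 20.5 per 1000.
Codon 3 UCA (Ser): 15.6 per 1000.
Codon 4 GUA (Val): 43.2 per 1000.
Codon 5 ACG (Thr): 9.7 per 1000.
Codon 6 AAG (Lys): 10.0 per 1000.
Lowest frequency is 9.7 at codon 5.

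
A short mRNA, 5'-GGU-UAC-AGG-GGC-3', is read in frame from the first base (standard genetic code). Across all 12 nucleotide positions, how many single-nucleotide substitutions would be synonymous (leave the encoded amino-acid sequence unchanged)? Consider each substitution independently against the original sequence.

Codon 1 (GGU, Gly): 3 synonymous substitutions.
Codon 2 (UAC, Tyr): 1 synonymous substitution.
Codon 3 (AGG, Arg): 2 synonymous substitutions.
Codon 4 (GGC, Gly): 3 synonymous substitutions.
Total: 3 + 1 + 2 + 3 = 9.

9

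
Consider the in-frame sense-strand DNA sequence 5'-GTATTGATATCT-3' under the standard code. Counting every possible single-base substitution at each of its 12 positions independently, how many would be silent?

Codon 1 (GTA, Val): 3 synonymous substitutions.
Codon 2 (TTG, Leu): 2 synonymous substitutions.
Codon 3 (ATA, Ile): 2 synonymous substitutions.
Codon 4 (TCT, Ser): 3 synonymous substitutions.
Total: 3 + 2 + 2 + 3 = 10.

10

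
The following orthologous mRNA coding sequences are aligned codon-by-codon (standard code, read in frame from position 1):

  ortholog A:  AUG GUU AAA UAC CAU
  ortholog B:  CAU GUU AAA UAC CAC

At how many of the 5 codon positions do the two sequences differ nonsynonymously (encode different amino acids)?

1

Codon 1: AUG Met / CAU His — nonsynonymous.
Codon 2: GUU Val / GUU Val — identical.
Codon 3: AAA Lys / AAA Lys — identical.
Codon 4: UAC Tyr / UAC Tyr — identical.
Codon 5: CAU His / CAC His — synonymous.
Nonsynonymous differences: 1.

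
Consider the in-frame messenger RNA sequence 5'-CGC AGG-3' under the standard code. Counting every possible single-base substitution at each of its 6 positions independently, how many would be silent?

5

Codon 1 (CGC, Arg): 3 synonymous substitutions.
Codon 2 (AGG, Arg): 2 synonymous substitutions.
Total: 3 + 2 = 5.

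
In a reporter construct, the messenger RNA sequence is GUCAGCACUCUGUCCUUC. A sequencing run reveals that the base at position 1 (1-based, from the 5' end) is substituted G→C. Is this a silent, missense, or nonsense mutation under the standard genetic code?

missense

Position 1 falls in codon 1: GUC → Val.
After the substitution the codon is CUC → Leu.
Val ≠ Leu, so this is a missense mutation.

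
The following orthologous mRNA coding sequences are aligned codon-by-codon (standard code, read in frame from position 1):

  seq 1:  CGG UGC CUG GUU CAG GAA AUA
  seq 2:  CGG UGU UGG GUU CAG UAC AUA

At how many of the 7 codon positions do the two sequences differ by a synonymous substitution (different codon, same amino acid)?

Codon 1: CGG Arg / CGG Arg — identical.
Codon 2: UGC Cys / UGU Cys — synonymous.
Codon 3: CUG Leu / UGG Trp — nonsynonymous.
Codon 4: GUU Val / GUU Val — identical.
Codon 5: CAG Gln / CAG Gln — identical.
Codon 6: GAA Glu / UAC Tyr — nonsynonymous.
Codon 7: AUA Ile / AUA Ile — identical.
Synonymous differences: 1.

1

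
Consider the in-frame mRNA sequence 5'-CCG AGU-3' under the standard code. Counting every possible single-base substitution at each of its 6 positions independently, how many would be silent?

4

Codon 1 (CCG, Pro): 3 synonymous substitutions.
Codon 2 (AGU, Ser): 1 synonymous substitution.
Total: 3 + 1 = 4.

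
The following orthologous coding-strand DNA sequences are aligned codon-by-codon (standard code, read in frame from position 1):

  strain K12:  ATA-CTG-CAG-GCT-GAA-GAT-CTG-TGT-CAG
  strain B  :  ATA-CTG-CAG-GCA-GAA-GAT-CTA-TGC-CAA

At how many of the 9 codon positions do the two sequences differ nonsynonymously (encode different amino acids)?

0

Codon 1: ATA Ile / ATA Ile — identical.
Codon 2: CTG Leu / CTG Leu — identical.
Codon 3: CAG Gln / CAG Gln — identical.
Codon 4: GCT Ala / GCA Ala — synonymous.
Codon 5: GAA Glu / GAA Glu — identical.
Codon 6: GAT Asp / GAT Asp — identical.
Codon 7: CTG Leu / CTA Leu — synonymous.
Codon 8: TGT Cys / TGC Cys — synonymous.
Codon 9: CAG Gln / CAA Gln — synonymous.
Nonsynonymous differences: 0.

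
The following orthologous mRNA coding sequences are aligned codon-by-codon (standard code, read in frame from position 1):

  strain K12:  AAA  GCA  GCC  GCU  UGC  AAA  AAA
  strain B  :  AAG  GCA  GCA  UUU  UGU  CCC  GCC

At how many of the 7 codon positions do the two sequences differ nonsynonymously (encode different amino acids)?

Codon 1: AAA Lys / AAG Lys — synonymous.
Codon 2: GCA Ala / GCA Ala — identical.
Codon 3: GCC Ala / GCA Ala — synonymous.
Codon 4: GCU Ala / UUU Phe — nonsynonymous.
Codon 5: UGC Cys / UGU Cys — synonymous.
Codon 6: AAA Lys / CCC Pro — nonsynonymous.
Codon 7: AAA Lys / GCC Ala — nonsynonymous.
Nonsynonymous differences: 3.

3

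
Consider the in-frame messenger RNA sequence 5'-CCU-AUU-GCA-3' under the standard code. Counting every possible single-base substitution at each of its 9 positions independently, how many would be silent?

8

Codon 1 (CCU, Pro): 3 synonymous substitutions.
Codon 2 (AUU, Ile): 2 synonymous substitutions.
Codon 3 (GCA, Ala): 3 synonymous substitutions.
Total: 3 + 2 + 3 = 8.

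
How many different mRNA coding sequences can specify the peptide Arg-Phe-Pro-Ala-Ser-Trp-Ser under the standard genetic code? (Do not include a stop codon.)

Arg: 6 codons.
Phe: 2 codons.
Pro: 4 codons.
Ala: 4 codons.
Ser: 6 codons.
Trp: 1 codon.
Ser: 6 codons.
6 × 2 × 4 × 4 × 6 × 1 × 6 = 6912.

6912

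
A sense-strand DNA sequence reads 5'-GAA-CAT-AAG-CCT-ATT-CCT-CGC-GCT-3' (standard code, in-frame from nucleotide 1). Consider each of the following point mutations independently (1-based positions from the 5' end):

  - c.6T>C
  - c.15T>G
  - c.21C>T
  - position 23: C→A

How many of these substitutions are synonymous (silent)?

2

Codon 2: CAT (His) → CAC (His) — synonymous.
Codon 5: ATT (Ile) → ATG (Met) — missense.
Codon 7: CGC (Arg) → CGT (Arg) — synonymous.
Codon 8: GCT (Ala) → GAT (Asp) — missense.
Synonymous: 2 of 4.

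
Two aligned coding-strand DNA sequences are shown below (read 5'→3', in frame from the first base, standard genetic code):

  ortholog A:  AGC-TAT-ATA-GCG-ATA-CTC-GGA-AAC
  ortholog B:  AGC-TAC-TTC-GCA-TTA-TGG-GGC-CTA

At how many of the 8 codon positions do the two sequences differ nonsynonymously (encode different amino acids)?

4

Codon 1: AGC Ser / AGC Ser — identical.
Codon 2: TAT Tyr / TAC Tyr — synonymous.
Codon 3: ATA Ile / TTC Phe — nonsynonymous.
Codon 4: GCG Ala / GCA Ala — synonymous.
Codon 5: ATA Ile / TTA Leu — nonsynonymous.
Codon 6: CTC Leu / TGG Trp — nonsynonymous.
Codon 7: GGA Gly / GGC Gly — synonymous.
Codon 8: AAC Asn / CTA Leu — nonsynonymous.
Nonsynonymous differences: 4.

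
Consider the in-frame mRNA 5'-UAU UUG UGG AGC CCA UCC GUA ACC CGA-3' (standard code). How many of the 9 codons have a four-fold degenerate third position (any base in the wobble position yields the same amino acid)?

Codon 1 UAU (Tyr): third position 2-fold.
Codon 2 UUG (Leu): third position 2-fold.
Codon 3 UGG (Trp): third position 1-fold.
Codon 4 AGC (Ser): third position 2-fold.
Codon 5 CCA (Pro): third position 4-fold.
Codon 6 UCC (Ser): third position 4-fold.
Codon 7 GUA (Val): third position 4-fold.
Codon 8 ACC (Thr): third position 4-fold.
Codon 9 CGA (Arg): third position 4-fold.
Four-fold degenerate third positions: 5.

5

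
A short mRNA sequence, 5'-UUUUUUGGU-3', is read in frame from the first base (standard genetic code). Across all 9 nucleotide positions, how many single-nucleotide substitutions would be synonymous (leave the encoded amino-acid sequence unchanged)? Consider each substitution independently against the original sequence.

5

Codon 1 (UUU, Phe): 1 synonymous substitution.
Codon 2 (UUU, Phe): 1 synonymous substitution.
Codon 3 (GGU, Gly): 3 synonymous substitutions.
Total: 1 + 1 + 3 = 5.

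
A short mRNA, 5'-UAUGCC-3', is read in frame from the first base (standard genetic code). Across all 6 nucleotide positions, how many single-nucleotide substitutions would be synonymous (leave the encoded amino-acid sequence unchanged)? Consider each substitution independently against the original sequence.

Codon 1 (UAU, Tyr): 1 synonymous substitution.
Codon 2 (GCC, Ala): 3 synonymous substitutions.
Total: 1 + 3 = 4.

4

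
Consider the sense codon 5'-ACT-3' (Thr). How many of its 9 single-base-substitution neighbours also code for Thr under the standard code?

3

Position 1: none → 0 synonymous.
Position 2: none → 0 synonymous.
Position 3: ACC, ACA, ACG → 3 synonymous.
Total: 0 + 0 + 3 = 3.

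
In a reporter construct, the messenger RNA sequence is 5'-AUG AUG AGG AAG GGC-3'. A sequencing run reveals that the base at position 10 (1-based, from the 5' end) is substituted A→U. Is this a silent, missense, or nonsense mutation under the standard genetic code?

nonsense

Position 10 falls in codon 4: AAG → Lys.
After the substitution the codon is UAG → Stop.
The new codon is a stop codon, so this is a nonsense mutation.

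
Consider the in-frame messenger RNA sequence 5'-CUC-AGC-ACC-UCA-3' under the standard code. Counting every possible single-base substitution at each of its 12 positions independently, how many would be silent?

Codon 1 (CUC, Leu): 3 synonymous substitutions.
Codon 2 (AGC, Ser): 1 synonymous substitution.
Codon 3 (ACC, Thr): 3 synonymous substitutions.
Codon 4 (UCA, Ser): 3 synonymous substitutions.
Total: 3 + 1 + 3 + 3 = 10.

10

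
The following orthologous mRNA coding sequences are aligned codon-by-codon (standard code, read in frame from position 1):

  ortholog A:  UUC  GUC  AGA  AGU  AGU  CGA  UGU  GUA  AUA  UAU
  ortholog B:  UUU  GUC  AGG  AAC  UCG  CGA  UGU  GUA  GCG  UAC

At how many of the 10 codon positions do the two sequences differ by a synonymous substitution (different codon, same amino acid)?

Codon 1: UUC Phe / UUU Phe — synonymous.
Codon 2: GUC Val / GUC Val — identical.
Codon 3: AGA Arg / AGG Arg — synonymous.
Codon 4: AGU Ser / AAC Asn — nonsynonymous.
Codon 5: AGU Ser / UCG Ser — synonymous.
Codon 6: CGA Arg / CGA Arg — identical.
Codon 7: UGU Cys / UGU Cys — identical.
Codon 8: GUA Val / GUA Val — identical.
Codon 9: AUA Ile / GCG Ala — nonsynonymous.
Codon 10: UAU Tyr / UAC Tyr — synonymous.
Synonymous differences: 4.

4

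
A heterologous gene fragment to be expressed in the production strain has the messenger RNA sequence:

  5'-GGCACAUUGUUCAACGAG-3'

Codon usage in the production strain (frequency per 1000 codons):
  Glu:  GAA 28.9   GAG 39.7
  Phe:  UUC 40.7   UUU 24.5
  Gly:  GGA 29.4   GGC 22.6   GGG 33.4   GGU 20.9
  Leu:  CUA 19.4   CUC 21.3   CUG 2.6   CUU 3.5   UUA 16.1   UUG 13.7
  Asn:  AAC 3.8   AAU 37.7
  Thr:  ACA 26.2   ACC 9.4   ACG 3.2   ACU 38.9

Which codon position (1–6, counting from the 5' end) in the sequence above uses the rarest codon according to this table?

Codon 1 GGC (Gly): 22.6 per 1000.
Codon 2 ACA (Thr): 26.2 per 1000.
Codon 3 UUG (Leu): 13.7 per 1000.
Codon 4 UUC (Phe): 40.7 per 1000.
Codon 5 AAC (Asn): 3.8 per 1000.
Codon 6 GAG (Glu): 39.7 per 1000.
Lowest frequency is 3.8 at codon 5.

5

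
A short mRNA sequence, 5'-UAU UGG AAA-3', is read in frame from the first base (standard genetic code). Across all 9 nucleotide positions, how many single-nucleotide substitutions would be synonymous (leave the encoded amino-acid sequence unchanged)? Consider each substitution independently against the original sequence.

Codon 1 (UAU, Tyr): 1 synonymous substitution.
Codon 2 (UGG, Trp): 0 synonymous substitutions.
Codon 3 (AAA, Lys): 1 synonymous substitution.
Total: 1 + 0 + 1 = 2.

2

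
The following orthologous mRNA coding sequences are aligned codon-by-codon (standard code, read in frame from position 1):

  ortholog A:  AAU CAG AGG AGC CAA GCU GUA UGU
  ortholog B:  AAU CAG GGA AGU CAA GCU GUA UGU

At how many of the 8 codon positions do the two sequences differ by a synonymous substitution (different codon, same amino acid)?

1

Codon 1: AAU Asn / AAU Asn — identical.
Codon 2: CAG Gln / CAG Gln — identical.
Codon 3: AGG Arg / GGA Gly — nonsynonymous.
Codon 4: AGC Ser / AGU Ser — synonymous.
Codon 5: CAA Gln / CAA Gln — identical.
Codon 6: GCU Ala / GCU Ala — identical.
Codon 7: GUA Val / GUA Val — identical.
Codon 8: UGU Cys / UGU Cys — identical.
Synonymous differences: 1.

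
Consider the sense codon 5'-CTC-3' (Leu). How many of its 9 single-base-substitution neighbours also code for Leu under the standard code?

3

Position 1: none → 0 synonymous.
Position 2: none → 0 synonymous.
Position 3: CTT, CTA, CTG → 3 synonymous.
Total: 0 + 0 + 3 = 3.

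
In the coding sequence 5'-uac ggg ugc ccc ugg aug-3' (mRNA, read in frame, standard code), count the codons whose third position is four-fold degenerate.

2

Codon 1 UAC (Tyr): third position 2-fold.
Codon 2 GGG (Gly): third position 4-fold.
Codon 3 UGC (Cys): third position 2-fold.
Codon 4 CCC (Pro): third position 4-fold.
Codon 5 UGG (Trp): third position 1-fold.
Codon 6 AUG (Met): third position 1-fold.
Four-fold degenerate third positions: 2.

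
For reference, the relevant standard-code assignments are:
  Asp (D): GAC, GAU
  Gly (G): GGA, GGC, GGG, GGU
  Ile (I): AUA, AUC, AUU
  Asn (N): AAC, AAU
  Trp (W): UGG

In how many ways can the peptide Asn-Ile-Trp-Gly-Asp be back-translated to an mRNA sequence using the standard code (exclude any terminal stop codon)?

48

Asn: 2 codons.
Ile: 3 codons.
Trp: 1 codon.
Gly: 4 codons.
Asp: 2 codons.
2 × 3 × 1 × 4 × 2 = 48.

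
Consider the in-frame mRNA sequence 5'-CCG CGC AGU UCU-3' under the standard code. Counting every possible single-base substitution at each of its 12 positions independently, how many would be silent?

Codon 1 (CCG, Pro): 3 synonymous substitutions.
Codon 2 (CGC, Arg): 3 synonymous substitutions.
Codon 3 (AGU, Ser): 1 synonymous substitution.
Codon 4 (UCU, Ser): 3 synonymous substitutions.
Total: 3 + 3 + 1 + 3 = 10.

10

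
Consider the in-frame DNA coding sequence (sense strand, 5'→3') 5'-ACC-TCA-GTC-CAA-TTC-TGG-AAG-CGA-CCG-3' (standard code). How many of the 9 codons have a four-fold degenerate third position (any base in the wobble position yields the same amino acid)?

5

Codon 1 ACC (Thr): third position 4-fold.
Codon 2 TCA (Ser): third position 4-fold.
Codon 3 GTC (Val): third position 4-fold.
Codon 4 CAA (Gln): third position 2-fold.
Codon 5 TTC (Phe): third position 2-fold.
Codon 6 TGG (Trp): third position 1-fold.
Codon 7 AAG (Lys): third position 2-fold.
Codon 8 CGA (Arg): third position 4-fold.
Codon 9 CCG (Pro): third position 4-fold.
Four-fold degenerate third positions: 5.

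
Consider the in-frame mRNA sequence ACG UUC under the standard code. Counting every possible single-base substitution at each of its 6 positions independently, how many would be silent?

Codon 1 (ACG, Thr): 3 synonymous substitutions.
Codon 2 (UUC, Phe): 1 synonymous substitution.
Total: 3 + 1 = 4.

4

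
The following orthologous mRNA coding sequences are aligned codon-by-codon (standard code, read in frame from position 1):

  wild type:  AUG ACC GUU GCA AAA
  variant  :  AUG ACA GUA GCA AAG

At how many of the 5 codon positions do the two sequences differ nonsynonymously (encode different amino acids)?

0

Codon 1: AUG Met / AUG Met — identical.
Codon 2: ACC Thr / ACA Thr — synonymous.
Codon 3: GUU Val / GUA Val — synonymous.
Codon 4: GCA Ala / GCA Ala — identical.
Codon 5: AAA Lys / AAG Lys — synonymous.
Nonsynonymous differences: 0.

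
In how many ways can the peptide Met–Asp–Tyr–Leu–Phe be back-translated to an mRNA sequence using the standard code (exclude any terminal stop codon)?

Met: 1 codon.
Asp: 2 codons.
Tyr: 2 codons.
Leu: 6 codons.
Phe: 2 codons.
1 × 2 × 2 × 6 × 2 = 48.

48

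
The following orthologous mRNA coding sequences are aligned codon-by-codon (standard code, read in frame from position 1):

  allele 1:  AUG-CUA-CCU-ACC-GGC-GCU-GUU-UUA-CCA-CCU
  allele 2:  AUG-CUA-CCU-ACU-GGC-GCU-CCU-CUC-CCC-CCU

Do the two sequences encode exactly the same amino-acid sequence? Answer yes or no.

no

Codon 1: AUG Met / AUG Met — identical.
Codon 2: CUA Leu / CUA Leu — identical.
Codon 3: CCU Pro / CCU Pro — identical.
Codon 4: ACC Thr / ACU Thr — synonymous.
Codon 5: GGC Gly / GGC Gly — identical.
Codon 6: GCU Ala / GCU Ala — identical.
Codon 7: GUU Val / CCU Pro — nonsynonymous.
Codon 8: UUA Leu / CUC Leu — synonymous.
Codon 9: CCA Pro / CCC Pro — synonymous.
Codon 10: CCU Pro / CCU Pro — identical.
Nonsynonymous differences: 1 → different protein.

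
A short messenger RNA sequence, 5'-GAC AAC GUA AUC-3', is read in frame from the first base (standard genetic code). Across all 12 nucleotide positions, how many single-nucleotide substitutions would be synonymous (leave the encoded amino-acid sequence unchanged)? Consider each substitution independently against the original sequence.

Codon 1 (GAC, Asp): 1 synonymous substitution.
Codon 2 (AAC, Asn): 1 synonymous substitution.
Codon 3 (GUA, Val): 3 synonymous substitutions.
Codon 4 (AUC, Ile): 2 synonymous substitutions.
Total: 1 + 1 + 3 + 2 = 7.

7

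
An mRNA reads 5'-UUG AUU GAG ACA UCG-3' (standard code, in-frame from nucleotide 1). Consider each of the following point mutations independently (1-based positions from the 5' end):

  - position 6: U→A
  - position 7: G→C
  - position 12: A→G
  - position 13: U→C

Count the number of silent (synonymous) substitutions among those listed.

2

Codon 2: AUU (Ile) → AUA (Ile) — synonymous.
Codon 3: GAG (Glu) → CAG (Gln) — missense.
Codon 4: ACA (Thr) → ACG (Thr) — synonymous.
Codon 5: UCG (Ser) → CCG (Pro) — missense.
Synonymous: 2 of 4.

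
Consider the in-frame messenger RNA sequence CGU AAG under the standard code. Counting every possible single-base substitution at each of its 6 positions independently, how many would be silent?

4

Codon 1 (CGU, Arg): 3 synonymous substitutions.
Codon 2 (AAG, Lys): 1 synonymous substitution.
Total: 3 + 1 = 4.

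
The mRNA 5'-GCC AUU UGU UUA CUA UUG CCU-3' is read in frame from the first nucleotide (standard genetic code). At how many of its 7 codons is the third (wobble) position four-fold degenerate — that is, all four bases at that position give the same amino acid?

Codon 1 GCC (Ala): third position 4-fold.
Codon 2 AUU (Ile): third position 3-fold.
Codon 3 UGU (Cys): third position 2-fold.
Codon 4 UUA (Leu): third position 2-fold.
Codon 5 CUA (Leu): third position 4-fold.
Codon 6 UUG (Leu): third position 2-fold.
Codon 7 CCU (Pro): third position 4-fold.
Four-fold degenerate third positions: 3.

3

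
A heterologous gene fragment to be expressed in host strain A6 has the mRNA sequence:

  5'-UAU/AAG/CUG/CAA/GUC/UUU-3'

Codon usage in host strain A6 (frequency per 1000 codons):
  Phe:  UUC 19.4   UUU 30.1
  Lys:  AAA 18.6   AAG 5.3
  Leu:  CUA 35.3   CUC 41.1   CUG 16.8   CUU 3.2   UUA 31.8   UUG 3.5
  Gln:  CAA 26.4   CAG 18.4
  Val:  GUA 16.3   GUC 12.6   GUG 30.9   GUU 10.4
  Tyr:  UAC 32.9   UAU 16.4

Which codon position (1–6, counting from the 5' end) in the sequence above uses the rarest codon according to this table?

Codon 1 UAU (Tyr): 16.4 per 1000.
Codon 2 AAG (Lys): 5.3 per 1000.
Codon 3 CUG (Leu): 16.8 per 1000.
Codon 4 CAA (Gln): 26.4 per 1000.
Codon 5 GUC (Val): 12.6 per 1000.
Codon 6 UUU (Phe): 30.1 per 1000.
Lowest frequency is 5.3 at codon 2.

2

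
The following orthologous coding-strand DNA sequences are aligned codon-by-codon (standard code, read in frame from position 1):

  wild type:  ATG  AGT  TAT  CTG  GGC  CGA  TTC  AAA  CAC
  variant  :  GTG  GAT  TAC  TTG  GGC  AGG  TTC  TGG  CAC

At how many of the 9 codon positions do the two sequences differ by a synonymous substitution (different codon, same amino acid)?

Codon 1: ATG Met / GTG Val — nonsynonymous.
Codon 2: AGT Ser / GAT Asp — nonsynonymous.
Codon 3: TAT Tyr / TAC Tyr — synonymous.
Codon 4: CTG Leu / TTG Leu — synonymous.
Codon 5: GGC Gly / GGC Gly — identical.
Codon 6: CGA Arg / AGG Arg — synonymous.
Codon 7: TTC Phe / TTC Phe — identical.
Codon 8: AAA Lys / TGG Trp — nonsynonymous.
Codon 9: CAC His / CAC His — identical.
Synonymous differences: 3.

3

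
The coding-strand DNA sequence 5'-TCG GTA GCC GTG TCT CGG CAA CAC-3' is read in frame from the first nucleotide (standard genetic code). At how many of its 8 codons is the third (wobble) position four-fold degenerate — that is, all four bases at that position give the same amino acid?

Codon 1 TCG (Ser): third position 4-fold.
Codon 2 GTA (Val): third position 4-fold.
Codon 3 GCC (Ala): third position 4-fold.
Codon 4 GTG (Val): third position 4-fold.
Codon 5 TCT (Ser): third position 4-fold.
Codon 6 CGG (Arg): third position 4-fold.
Codon 7 CAA (Gln): third position 2-fold.
Codon 8 CAC (His): third position 2-fold.
Four-fold degenerate third positions: 6.

6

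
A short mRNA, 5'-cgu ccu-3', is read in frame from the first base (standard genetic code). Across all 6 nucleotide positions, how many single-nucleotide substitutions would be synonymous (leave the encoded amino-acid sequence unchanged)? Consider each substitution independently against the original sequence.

Codon 1 (CGU, Arg): 3 synonymous substitutions.
Codon 2 (CCU, Pro): 3 synonymous substitutions.
Total: 3 + 3 = 6.

6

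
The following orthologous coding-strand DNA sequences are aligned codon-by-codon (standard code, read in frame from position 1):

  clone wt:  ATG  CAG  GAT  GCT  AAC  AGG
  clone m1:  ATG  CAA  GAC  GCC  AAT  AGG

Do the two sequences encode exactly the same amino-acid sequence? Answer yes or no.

yes

Codon 1: ATG Met / ATG Met — identical.
Codon 2: CAG Gln / CAA Gln — synonymous.
Codon 3: GAT Asp / GAC Asp — synonymous.
Codon 4: GCT Ala / GCC Ala — synonymous.
Codon 5: AAC Asn / AAT Asn — synonymous.
Codon 6: AGG Arg / AGG Arg — identical.
Nonsynonymous differences: 0 → same protein.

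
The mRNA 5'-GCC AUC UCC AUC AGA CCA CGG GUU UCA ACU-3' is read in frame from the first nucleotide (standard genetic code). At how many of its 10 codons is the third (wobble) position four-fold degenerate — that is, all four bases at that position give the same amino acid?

Codon 1 GCC (Ala): third position 4-fold.
Codon 2 AUC (Ile): third position 3-fold.
Codon 3 UCC (Ser): third position 4-fold.
Codon 4 AUC (Ile): third position 3-fold.
Codon 5 AGA (Arg): third position 2-fold.
Codon 6 CCA (Pro): third position 4-fold.
Codon 7 CGG (Arg): third position 4-fold.
Codon 8 GUU (Val): third position 4-fold.
Codon 9 UCA (Ser): third position 4-fold.
Codon 10 ACU (Thr): third position 4-fold.
Four-fold degenerate third positions: 7.

7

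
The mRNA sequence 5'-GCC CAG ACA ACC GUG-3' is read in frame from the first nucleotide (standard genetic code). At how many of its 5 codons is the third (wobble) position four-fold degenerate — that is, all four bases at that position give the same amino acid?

Codon 1 GCC (Ala): third position 4-fold.
Codon 2 CAG (Gln): third position 2-fold.
Codon 3 ACA (Thr): third position 4-fold.
Codon 4 ACC (Thr): third position 4-fold.
Codon 5 GUG (Val): third position 4-fold.
Four-fold degenerate third positions: 4.

4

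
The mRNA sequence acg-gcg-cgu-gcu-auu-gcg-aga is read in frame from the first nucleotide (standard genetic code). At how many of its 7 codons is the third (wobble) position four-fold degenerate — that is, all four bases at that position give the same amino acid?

5

Codon 1 ACG (Thr): third position 4-fold.
Codon 2 GCG (Ala): third position 4-fold.
Codon 3 CGU (Arg): third position 4-fold.
Codon 4 GCU (Ala): third position 4-fold.
Codon 5 AUU (Ile): third position 3-fold.
Codon 6 GCG (Ala): third position 4-fold.
Codon 7 AGA (Arg): third position 2-fold.
Four-fold degenerate third positions: 5.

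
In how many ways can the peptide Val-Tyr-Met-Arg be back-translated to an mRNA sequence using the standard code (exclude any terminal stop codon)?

Val: 4 codons.
Tyr: 2 codons.
Met: 1 codon.
Arg: 6 codons.
4 × 2 × 1 × 6 = 48.

48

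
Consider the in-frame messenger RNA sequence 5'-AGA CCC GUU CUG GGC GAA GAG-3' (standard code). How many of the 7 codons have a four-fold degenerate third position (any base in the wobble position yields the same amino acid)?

Codon 1 AGA (Arg): third position 2-fold.
Codon 2 CCC (Pro): third position 4-fold.
Codon 3 GUU (Val): third position 4-fold.
Codon 4 CUG (Leu): third position 4-fold.
Codon 5 GGC (Gly): third position 4-fold.
Codon 6 GAA (Glu): third position 2-fold.
Codon 7 GAG (Glu): third position 2-fold.
Four-fold degenerate third positions: 4.

4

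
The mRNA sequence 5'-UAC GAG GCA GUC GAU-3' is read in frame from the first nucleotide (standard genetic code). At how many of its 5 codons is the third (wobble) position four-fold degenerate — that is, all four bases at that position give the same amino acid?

2

Codon 1 UAC (Tyr): third position 2-fold.
Codon 2 GAG (Glu): third position 2-fold.
Codon 3 GCA (Ala): third position 4-fold.
Codon 4 GUC (Val): third position 4-fold.
Codon 5 GAU (Asp): third position 2-fold.
Four-fold degenerate third positions: 2.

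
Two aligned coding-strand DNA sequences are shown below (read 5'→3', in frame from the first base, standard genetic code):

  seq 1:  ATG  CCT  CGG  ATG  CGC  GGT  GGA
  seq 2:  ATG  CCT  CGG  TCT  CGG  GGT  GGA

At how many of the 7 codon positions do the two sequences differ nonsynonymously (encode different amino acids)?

1

Codon 1: ATG Met / ATG Met — identical.
Codon 2: CCT Pro / CCT Pro — identical.
Codon 3: CGG Arg / CGG Arg — identical.
Codon 4: ATG Met / TCT Ser — nonsynonymous.
Codon 5: CGC Arg / CGG Arg — synonymous.
Codon 6: GGT Gly / GGT Gly — identical.
Codon 7: GGA Gly / GGA Gly — identical.
Nonsynonymous differences: 1.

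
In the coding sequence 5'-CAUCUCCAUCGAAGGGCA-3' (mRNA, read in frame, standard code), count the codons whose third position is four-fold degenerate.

3

Codon 1 CAU (His): third position 2-fold.
Codon 2 CUC (Leu): third position 4-fold.
Codon 3 CAU (His): third position 2-fold.
Codon 4 CGA (Arg): third position 4-fold.
Codon 5 AGG (Arg): third position 2-fold.
Codon 6 GCA (Ala): third position 4-fold.
Four-fold degenerate third positions: 3.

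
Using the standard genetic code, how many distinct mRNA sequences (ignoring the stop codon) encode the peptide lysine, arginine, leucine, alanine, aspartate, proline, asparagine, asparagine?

9216

Lys: 2 codons.
Arg: 6 codons.
Leu: 6 codons.
Ala: 4 codons.
Asp: 2 codons.
Pro: 4 codons.
Asn: 2 codons.
Asn: 2 codons.
2 × 6 × 6 × 4 × 2 × 4 × 2 × 2 = 9216.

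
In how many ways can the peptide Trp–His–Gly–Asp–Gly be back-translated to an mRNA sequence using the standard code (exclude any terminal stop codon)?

Trp: 1 codon.
His: 2 codons.
Gly: 4 codons.
Asp: 2 codons.
Gly: 4 codons.
1 × 2 × 4 × 2 × 4 = 64.

64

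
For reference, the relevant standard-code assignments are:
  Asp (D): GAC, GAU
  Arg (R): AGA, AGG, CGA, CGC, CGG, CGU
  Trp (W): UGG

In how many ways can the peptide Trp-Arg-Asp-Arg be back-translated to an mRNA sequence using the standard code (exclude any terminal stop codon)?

72

Trp: 1 codon.
Arg: 6 codons.
Asp: 2 codons.
Arg: 6 codons.
1 × 6 × 2 × 6 = 72.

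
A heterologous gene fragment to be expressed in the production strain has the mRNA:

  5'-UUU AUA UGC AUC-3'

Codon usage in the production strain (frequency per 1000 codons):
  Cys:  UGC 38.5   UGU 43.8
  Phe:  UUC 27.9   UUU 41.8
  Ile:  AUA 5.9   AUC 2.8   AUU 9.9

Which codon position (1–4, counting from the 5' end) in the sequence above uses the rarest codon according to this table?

4

Codon 1 UUU (Phe): 41.8 per 1000.
Codon 2 AUA (Ile): 5.9 per 1000.
Codon 3 UGC (Cys): 38.5 per 1000.
Codon 4 AUC (Ile): 2.8 per 1000.
Lowest frequency is 2.8 at codon 4.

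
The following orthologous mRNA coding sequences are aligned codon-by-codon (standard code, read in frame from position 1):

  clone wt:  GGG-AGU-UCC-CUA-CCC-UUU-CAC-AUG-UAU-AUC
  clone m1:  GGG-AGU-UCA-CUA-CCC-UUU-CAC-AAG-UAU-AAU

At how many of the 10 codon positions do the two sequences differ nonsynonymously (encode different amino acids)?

2

Codon 1: GGG Gly / GGG Gly — identical.
Codon 2: AGU Ser / AGU Ser — identical.
Codon 3: UCC Ser / UCA Ser — synonymous.
Codon 4: CUA Leu / CUA Leu — identical.
Codon 5: CCC Pro / CCC Pro — identical.
Codon 6: UUU Phe / UUU Phe — identical.
Codon 7: CAC His / CAC His — identical.
Codon 8: AUG Met / AAG Lys — nonsynonymous.
Codon 9: UAU Tyr / UAU Tyr — identical.
Codon 10: AUC Ile / AAU Asn — nonsynonymous.
Nonsynonymous differences: 2.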